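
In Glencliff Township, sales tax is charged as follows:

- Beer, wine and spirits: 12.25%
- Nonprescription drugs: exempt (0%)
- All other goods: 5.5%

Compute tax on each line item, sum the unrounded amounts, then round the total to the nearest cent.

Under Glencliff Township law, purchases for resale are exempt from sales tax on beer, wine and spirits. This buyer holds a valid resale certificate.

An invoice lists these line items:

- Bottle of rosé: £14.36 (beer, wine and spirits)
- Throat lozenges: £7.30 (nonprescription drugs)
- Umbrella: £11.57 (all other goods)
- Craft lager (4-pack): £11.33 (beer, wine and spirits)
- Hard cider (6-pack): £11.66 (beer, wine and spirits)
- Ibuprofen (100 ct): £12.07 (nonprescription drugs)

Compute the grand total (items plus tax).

£68.93

Bottle of rosé £14.36: beer, wine and spirits, buyer-exempt → 0% → £0.00
Throat lozenges £7.30: nonprescription drugs → 0% → £0.00
Umbrella £11.57: all other goods → 5.5% → £0.63635
Craft lager (4-pack) £11.33: beer, wine and spirits, buyer-exempt → 0% → £0.00
Hard cider (6-pack) £11.66: beer, wine and spirits, buyer-exempt → 0% → £0.00
Ibuprofen (100 ct) £12.07: nonprescription drugs → 0% → £0.00
Subtotal = £68.29; unrounded tax = £0.63635 → £0.64; total due = £68.93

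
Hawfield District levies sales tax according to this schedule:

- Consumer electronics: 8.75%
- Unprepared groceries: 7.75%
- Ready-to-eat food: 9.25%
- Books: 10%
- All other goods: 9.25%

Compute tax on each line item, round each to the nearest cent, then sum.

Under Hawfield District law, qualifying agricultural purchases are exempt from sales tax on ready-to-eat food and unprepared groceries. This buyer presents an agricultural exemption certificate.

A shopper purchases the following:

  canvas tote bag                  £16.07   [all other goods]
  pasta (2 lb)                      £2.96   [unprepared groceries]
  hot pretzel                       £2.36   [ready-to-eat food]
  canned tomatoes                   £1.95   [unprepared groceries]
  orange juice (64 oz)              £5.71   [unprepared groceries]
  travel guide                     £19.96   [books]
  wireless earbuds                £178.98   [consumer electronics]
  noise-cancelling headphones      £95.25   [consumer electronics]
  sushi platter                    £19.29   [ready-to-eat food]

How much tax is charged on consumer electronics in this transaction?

Wireless earbuds £178.98: consumer electronics → 8.75% → £15.66
Noise-cancelling headphones £95.25: consumer electronics → 8.75% → £8.33
Tax on consumer electronics = £15.66 + £8.33 = £23.99

£23.99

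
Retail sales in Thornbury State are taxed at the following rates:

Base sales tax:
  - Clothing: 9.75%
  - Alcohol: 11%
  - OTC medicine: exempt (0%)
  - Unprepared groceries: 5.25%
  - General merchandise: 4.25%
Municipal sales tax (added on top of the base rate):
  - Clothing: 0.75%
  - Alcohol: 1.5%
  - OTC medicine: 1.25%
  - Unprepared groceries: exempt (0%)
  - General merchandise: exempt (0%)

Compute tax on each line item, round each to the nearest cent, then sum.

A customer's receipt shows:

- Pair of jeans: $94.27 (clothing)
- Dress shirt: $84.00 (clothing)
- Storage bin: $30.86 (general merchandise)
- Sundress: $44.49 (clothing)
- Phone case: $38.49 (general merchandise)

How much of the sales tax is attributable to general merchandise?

Storage bin $30.86: general merchandise → 4.25% + 0% municipal = 4.25% → $1.31
Phone case $38.49: general merchandise → 4.25% + 0% municipal = 4.25% → $1.64
Tax on general merchandise = $1.31 + $1.64 = $2.95

$2.95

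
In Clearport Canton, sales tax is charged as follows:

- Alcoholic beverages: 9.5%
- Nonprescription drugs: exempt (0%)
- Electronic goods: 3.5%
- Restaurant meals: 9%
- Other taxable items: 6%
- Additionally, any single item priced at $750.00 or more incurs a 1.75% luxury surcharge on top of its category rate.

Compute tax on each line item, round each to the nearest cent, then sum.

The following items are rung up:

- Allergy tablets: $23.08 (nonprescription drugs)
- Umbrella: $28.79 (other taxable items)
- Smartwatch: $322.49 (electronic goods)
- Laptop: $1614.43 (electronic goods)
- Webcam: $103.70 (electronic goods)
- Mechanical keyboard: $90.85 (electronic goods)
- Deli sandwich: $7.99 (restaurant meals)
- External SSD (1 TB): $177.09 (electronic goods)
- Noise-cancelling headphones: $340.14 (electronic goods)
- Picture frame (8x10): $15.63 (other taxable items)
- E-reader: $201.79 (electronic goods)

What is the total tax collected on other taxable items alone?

Umbrella $28.79: other taxable items → 6% → $1.73
Picture frame (8x10) $15.63: other taxable items → 6% → $0.94
Tax on other taxable items = $1.73 + $0.94 = $2.67

$2.67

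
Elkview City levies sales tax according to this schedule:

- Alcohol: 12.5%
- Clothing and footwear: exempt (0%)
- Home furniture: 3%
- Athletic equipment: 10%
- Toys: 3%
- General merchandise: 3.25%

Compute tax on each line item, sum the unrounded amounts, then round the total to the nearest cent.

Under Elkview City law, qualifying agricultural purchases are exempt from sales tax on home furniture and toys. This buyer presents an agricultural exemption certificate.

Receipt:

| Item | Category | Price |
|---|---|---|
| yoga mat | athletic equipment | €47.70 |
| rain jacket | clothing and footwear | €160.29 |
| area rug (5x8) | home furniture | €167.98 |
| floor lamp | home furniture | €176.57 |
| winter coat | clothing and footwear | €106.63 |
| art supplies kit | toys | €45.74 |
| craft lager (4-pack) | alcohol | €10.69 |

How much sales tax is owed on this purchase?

Yoga mat €47.70: athletic equipment → 10% → €4.77
Rain jacket €160.29: clothing and footwear → 0% → €0.00
Area rug (5x8) €167.98: home furniture, buyer-exempt → 0% → €0.00
Floor lamp €176.57: home furniture, buyer-exempt → 0% → €0.00
Winter coat €106.63: clothing and footwear → 0% → €0.00
Art supplies kit €45.74: toys, buyer-exempt → 0% → €0.00
Craft lager (4-pack) €10.69: alcohol → 12.5% → €1.33625
Unrounded tax sum = €6.10625 → €6.11

€6.11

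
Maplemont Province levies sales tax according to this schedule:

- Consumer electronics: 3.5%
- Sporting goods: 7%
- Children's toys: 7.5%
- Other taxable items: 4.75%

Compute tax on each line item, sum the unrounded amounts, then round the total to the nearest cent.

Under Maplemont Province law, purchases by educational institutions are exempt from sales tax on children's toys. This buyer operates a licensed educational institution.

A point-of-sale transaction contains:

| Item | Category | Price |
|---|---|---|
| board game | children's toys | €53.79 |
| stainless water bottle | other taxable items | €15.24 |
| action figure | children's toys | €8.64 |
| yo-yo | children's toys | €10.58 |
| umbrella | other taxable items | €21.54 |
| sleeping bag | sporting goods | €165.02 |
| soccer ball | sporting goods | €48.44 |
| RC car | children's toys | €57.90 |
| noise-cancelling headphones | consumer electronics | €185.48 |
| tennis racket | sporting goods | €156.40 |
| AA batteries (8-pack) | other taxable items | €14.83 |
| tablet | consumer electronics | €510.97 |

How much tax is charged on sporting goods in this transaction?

Sleeping bag €165.02: sporting goods → 7% → €11.5514
Soccer ball €48.44: sporting goods → 7% → €3.3908
Tennis racket €156.40: sporting goods → 7% → €10.948
Tax on sporting goods: unrounded sum = €25.8902 → €25.89

€25.89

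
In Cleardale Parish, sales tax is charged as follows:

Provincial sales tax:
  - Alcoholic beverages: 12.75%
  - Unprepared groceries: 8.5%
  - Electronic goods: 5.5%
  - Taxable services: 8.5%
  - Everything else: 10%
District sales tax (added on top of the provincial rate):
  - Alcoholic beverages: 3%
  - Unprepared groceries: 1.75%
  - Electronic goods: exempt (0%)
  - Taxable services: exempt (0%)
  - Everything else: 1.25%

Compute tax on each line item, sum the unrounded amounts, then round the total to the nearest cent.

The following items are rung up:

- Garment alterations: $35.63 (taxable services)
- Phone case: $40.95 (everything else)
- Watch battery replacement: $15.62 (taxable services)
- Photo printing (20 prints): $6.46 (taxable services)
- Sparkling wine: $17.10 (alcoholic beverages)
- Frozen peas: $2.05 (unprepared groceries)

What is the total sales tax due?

$12.42

Garment alterations $35.63: taxable services → 8.5% + 0% district = 8.5% → $3.02855
Phone case $40.95: everything else → 10% + 1.25% district = 11.25% → $4.606875
Watch battery replacement $15.62: taxable services → 8.5% + 0% district = 8.5% → $1.3277
Photo printing (20 prints) $6.46: taxable services → 8.5% + 0% district = 8.5% → $0.5491
Sparkling wine $17.10: alcoholic beverages → 12.75% + 3% district = 15.75% → $2.69325
Frozen peas $2.05: unprepared groceries → 8.5% + 1.75% district = 10.25% → $0.210125
Unrounded tax sum = $12.4156 → $12.42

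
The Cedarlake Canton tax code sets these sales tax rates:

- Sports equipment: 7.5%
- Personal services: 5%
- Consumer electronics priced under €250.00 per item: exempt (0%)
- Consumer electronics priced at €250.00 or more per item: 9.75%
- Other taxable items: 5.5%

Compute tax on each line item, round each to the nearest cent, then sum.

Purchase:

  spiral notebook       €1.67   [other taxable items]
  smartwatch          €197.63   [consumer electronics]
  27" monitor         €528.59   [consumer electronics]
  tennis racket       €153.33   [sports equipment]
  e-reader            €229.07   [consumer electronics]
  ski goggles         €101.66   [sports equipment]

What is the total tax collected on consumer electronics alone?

€51.54

Smartwatch €197.63: consumer electronics, under €250.00 → 0% → €0.00
27" monitor €528.59: consumer electronics, €250.00 or more → 9.75% → €51.54
E-reader €229.07: consumer electronics, under €250.00 → 0% → €0.00
Tax on consumer electronics = €0.00 + €51.54 + €0.00 = €51.54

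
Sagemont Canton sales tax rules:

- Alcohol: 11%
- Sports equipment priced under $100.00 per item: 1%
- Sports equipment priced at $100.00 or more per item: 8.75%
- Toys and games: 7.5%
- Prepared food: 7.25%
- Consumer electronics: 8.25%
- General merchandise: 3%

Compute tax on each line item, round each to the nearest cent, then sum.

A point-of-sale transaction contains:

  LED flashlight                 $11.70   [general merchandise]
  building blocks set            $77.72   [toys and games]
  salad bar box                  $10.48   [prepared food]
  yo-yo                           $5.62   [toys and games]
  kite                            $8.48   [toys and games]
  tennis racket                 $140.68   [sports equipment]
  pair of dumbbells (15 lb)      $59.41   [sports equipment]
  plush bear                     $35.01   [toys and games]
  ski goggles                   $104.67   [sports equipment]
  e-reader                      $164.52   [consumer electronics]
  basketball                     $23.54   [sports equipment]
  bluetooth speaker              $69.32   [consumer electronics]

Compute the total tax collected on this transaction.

LED flashlight $11.70: general merchandise → 3% → $0.35
Building blocks set $77.72: toys and games → 7.5% → $5.83
Salad bar box $10.48: prepared food → 7.25% → $0.76
Yo-yo $5.62: toys and games → 7.5% → $0.42
Kite $8.48: toys and games → 7.5% → $0.64
Tennis racket $140.68: sports equipment, $100.00 or more → 8.75% → $12.31
Pair of dumbbells (15 lb) $59.41: sports equipment, under $100.00 → 1% → $0.59
Plush bear $35.01: toys and games → 7.5% → $2.63
Ski goggles $104.67: sports equipment, $100.00 or more → 8.75% → $9.16
E-reader $164.52: consumer electronics → 8.25% → $13.57
Basketball $23.54: sports equipment, under $100.00 → 1% → $0.24
Bluetooth speaker $69.32: consumer electronics → 8.25% → $5.72
Total tax = $0.35 + $5.83 + $0.76 + $0.42 + $0.64 + $12.31 + $0.59 + $2.63 + $9.16 + $13.57 + $0.24 + $5.72 = $52.22

$52.22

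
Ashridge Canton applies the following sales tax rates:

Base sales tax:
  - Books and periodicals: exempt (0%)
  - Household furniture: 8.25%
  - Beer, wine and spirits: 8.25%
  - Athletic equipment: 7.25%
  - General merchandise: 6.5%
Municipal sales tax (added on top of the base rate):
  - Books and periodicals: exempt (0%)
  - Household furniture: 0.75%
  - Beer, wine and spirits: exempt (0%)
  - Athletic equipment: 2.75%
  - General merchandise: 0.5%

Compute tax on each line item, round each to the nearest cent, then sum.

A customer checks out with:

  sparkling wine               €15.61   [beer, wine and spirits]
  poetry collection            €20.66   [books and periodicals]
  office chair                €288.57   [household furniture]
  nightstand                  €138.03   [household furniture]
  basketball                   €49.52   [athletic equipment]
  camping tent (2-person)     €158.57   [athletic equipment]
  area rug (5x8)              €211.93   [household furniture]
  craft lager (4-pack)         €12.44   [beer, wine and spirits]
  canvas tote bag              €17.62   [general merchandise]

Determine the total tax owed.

€81.82

Sparkling wine €15.61: beer, wine and spirits → 8.25% + 0% municipal = 8.25% → €1.29
Poetry collection €20.66: books and periodicals → 0% + 0% municipal = 0% → €0.00
Office chair €288.57: household furniture → 8.25% + 0.75% municipal = 9% → €25.97
Nightstand €138.03: household furniture → 8.25% + 0.75% municipal = 9% → €12.42
Basketball €49.52: athletic equipment → 7.25% + 2.75% municipal = 10% → €4.95
Camping tent (2-person) €158.57: athletic equipment → 7.25% + 2.75% municipal = 10% → €15.86
Area rug (5x8) €211.93: household furniture → 8.25% + 0.75% municipal = 9% → €19.07
Craft lager (4-pack) €12.44: beer, wine and spirits → 8.25% + 0% municipal = 8.25% → €1.03
Canvas tote bag €17.62: general merchandise → 6.5% + 0.5% municipal = 7% → €1.23
Total tax = €1.29 + €25.97 + €12.42 + €4.95 + €15.86 + €19.07 + €1.03 + €1.23 = €81.82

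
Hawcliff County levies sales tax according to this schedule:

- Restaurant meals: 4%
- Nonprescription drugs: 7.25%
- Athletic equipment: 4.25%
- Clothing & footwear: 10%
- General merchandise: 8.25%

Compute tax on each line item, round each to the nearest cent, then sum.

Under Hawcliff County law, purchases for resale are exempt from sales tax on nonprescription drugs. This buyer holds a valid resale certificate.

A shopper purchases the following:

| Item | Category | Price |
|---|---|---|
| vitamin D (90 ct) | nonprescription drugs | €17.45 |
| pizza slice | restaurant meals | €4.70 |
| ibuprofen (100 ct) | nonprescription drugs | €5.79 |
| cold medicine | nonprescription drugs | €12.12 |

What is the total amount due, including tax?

€40.25

Vitamin D (90 ct) €17.45: nonprescription drugs, buyer-exempt → 0% → €0.00
Pizza slice €4.70: restaurant meals → 4% → €0.19
Ibuprofen (100 ct) €5.79: nonprescription drugs, buyer-exempt → 0% → €0.00
Cold medicine €12.12: nonprescription drugs, buyer-exempt → 0% → €0.00
Subtotal = €40.06; tax = €0.19; total due = €40.25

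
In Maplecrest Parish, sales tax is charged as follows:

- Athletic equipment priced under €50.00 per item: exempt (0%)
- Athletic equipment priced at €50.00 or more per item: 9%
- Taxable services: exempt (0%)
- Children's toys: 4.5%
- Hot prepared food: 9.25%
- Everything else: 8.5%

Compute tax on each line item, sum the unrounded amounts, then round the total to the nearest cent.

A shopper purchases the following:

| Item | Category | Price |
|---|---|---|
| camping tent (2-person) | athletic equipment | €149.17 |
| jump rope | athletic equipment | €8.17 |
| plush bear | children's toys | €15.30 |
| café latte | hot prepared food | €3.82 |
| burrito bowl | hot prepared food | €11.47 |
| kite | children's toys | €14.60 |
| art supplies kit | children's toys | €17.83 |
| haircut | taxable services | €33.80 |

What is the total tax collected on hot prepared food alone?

Café latte €3.82: hot prepared food → 9.25% → €0.35335
Burrito bowl €11.47: hot prepared food → 9.25% → €1.060975
Tax on hot prepared food: unrounded sum = €1.414325 → €1.41

€1.41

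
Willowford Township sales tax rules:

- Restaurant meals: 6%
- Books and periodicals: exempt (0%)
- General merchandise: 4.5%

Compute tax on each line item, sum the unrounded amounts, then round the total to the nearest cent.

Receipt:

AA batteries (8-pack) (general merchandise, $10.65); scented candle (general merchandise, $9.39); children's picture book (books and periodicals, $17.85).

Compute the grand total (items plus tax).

AA batteries (8-pack) $10.65: general merchandise → 4.5% → $0.47925
Scented candle $9.39: general merchandise → 4.5% → $0.42255
Children's picture book $17.85: books and periodicals → 0% → $0.00
Subtotal = $37.89; unrounded tax = $0.9018 → $0.90; total due = $38.79

$38.79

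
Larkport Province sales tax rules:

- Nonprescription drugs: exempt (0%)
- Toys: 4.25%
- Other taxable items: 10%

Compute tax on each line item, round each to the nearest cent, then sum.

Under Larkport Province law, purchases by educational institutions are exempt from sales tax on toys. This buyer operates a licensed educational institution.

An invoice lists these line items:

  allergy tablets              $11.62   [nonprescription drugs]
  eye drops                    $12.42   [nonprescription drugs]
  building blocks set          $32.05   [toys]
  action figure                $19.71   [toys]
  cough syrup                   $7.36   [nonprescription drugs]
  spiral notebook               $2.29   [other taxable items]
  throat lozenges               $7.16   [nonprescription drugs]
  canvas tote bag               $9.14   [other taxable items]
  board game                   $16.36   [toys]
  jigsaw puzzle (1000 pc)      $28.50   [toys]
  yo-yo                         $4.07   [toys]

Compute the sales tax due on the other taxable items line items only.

Spiral notebook $2.29: other taxable items → 10% → $0.23
Canvas tote bag $9.14: other taxable items → 10% → $0.91
Tax on other taxable items = $0.23 + $0.91 = $1.14

$1.14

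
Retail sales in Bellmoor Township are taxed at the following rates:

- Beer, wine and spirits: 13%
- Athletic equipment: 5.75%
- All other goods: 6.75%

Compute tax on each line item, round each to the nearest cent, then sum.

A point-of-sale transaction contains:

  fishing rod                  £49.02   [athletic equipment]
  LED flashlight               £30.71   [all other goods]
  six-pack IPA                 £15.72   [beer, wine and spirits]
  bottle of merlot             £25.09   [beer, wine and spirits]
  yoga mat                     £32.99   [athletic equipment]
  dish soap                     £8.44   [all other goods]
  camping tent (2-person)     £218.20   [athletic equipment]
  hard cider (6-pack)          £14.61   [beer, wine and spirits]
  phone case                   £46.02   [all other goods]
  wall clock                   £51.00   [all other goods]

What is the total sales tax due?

Fishing rod £49.02: athletic equipment → 5.75% → £2.82
LED flashlight £30.71: all other goods → 6.75% → £2.07
Six-pack IPA £15.72: beer, wine and spirits → 13% → £2.04
Bottle of merlot £25.09: beer, wine and spirits → 13% → £3.26
Yoga mat £32.99: athletic equipment → 5.75% → £1.90
Dish soap £8.44: all other goods → 6.75% → £0.57
Camping tent (2-person) £218.20: athletic equipment → 5.75% → £12.55
Hard cider (6-pack) £14.61: beer, wine and spirits → 13% → £1.90
Phone case £46.02: all other goods → 6.75% → £3.11
Wall clock £51.00: all other goods → 6.75% → £3.44
Total tax = £2.82 + £2.07 + £2.04 + £3.26 + £1.90 + £0.57 + £12.55 + £1.90 + £3.11 + £3.44 = £33.66

£33.66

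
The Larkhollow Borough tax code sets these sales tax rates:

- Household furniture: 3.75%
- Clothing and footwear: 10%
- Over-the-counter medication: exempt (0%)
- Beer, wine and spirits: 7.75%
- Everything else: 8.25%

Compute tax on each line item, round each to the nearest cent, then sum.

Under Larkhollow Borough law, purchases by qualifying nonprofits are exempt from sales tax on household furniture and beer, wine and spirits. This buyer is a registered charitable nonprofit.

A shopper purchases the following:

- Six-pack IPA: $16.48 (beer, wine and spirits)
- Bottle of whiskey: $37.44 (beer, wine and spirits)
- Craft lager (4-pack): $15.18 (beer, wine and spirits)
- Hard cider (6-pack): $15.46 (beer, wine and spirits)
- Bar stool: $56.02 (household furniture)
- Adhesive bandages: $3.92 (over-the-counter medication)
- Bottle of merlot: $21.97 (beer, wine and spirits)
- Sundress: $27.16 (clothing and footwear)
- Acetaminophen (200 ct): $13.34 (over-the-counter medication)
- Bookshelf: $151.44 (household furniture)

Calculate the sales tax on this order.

Six-pack IPA $16.48: beer, wine and spirits, buyer-exempt → 0% → $0.00
Bottle of whiskey $37.44: beer, wine and spirits, buyer-exempt → 0% → $0.00
Craft lager (4-pack) $15.18: beer, wine and spirits, buyer-exempt → 0% → $0.00
Hard cider (6-pack) $15.46: beer, wine and spirits, buyer-exempt → 0% → $0.00
Bar stool $56.02: household furniture, buyer-exempt → 0% → $0.00
Adhesive bandages $3.92: over-the-counter medication → 0% → $0.00
Bottle of merlot $21.97: beer, wine and spirits, buyer-exempt → 0% → $0.00
Sundress $27.16: clothing and footwear → 10% → $2.72
Acetaminophen (200 ct) $13.34: over-the-counter medication → 0% → $0.00
Bookshelf $151.44: household furniture, buyer-exempt → 0% → $0.00
Total tax = $2.72

$2.72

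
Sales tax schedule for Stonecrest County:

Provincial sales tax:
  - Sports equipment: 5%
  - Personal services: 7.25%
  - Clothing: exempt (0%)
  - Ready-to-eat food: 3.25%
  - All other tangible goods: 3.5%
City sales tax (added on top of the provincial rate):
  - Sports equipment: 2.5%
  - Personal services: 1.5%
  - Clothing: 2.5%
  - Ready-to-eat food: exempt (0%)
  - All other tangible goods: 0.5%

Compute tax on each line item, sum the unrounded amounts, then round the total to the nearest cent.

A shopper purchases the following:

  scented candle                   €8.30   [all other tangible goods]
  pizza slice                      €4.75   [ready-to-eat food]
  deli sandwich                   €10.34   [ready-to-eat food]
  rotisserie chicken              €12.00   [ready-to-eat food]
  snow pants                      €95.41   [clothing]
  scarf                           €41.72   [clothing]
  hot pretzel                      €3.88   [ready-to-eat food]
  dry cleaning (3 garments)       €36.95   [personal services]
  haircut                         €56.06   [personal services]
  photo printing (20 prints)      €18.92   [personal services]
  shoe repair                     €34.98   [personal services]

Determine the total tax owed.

€17.62

Scented candle €8.30: all other tangible goods → 3.5% + 0.5% city = 4% → €0.332
Pizza slice €4.75: ready-to-eat food → 3.25% + 0% city = 3.25% → €0.154375
Deli sandwich €10.34: ready-to-eat food → 3.25% + 0% city = 3.25% → €0.33605
Rotisserie chicken €12.00: ready-to-eat food → 3.25% + 0% city = 3.25% → €0.39
Snow pants €95.41: clothing → 0% + 2.5% city = 2.5% → €2.38525
Scarf €41.72: clothing → 0% + 2.5% city = 2.5% → €1.043
Hot pretzel €3.88: ready-to-eat food → 3.25% + 0% city = 3.25% → €0.1261
Dry cleaning (3 garments) €36.95: personal services → 7.25% + 1.5% city = 8.75% → €3.233125
Haircut €56.06: personal services → 7.25% + 1.5% city = 8.75% → €4.90525
Photo printing (20 prints) €18.92: personal services → 7.25% + 1.5% city = 8.75% → €1.6555
Shoe repair €34.98: personal services → 7.25% + 1.5% city = 8.75% → €3.06075
Unrounded tax sum = €17.6214 → €17.62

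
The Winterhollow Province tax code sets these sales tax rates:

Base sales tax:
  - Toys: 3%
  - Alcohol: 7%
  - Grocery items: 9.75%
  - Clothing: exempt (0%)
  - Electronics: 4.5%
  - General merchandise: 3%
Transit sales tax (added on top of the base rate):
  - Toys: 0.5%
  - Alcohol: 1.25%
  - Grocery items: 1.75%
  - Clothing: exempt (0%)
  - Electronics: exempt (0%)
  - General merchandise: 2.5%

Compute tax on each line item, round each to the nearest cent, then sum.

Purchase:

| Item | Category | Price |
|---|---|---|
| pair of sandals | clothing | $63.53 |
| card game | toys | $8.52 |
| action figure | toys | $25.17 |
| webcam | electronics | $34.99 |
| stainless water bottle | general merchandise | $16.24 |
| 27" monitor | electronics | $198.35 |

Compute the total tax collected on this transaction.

Pair of sandals $63.53: clothing → 0% + 0% transit = 0% → $0.00
Card game $8.52: toys → 3% + 0.5% transit = 3.5% → $0.30
Action figure $25.17: toys → 3% + 0.5% transit = 3.5% → $0.88
Webcam $34.99: electronics → 4.5% + 0% transit = 4.5% → $1.57
Stainless water bottle $16.24: general merchandise → 3% + 2.5% transit = 5.5% → $0.89
27" monitor $198.35: electronics → 4.5% + 0% transit = 4.5% → $8.93
Total tax = $0.30 + $0.88 + $1.57 + $0.89 + $8.93 = $12.57

$12.57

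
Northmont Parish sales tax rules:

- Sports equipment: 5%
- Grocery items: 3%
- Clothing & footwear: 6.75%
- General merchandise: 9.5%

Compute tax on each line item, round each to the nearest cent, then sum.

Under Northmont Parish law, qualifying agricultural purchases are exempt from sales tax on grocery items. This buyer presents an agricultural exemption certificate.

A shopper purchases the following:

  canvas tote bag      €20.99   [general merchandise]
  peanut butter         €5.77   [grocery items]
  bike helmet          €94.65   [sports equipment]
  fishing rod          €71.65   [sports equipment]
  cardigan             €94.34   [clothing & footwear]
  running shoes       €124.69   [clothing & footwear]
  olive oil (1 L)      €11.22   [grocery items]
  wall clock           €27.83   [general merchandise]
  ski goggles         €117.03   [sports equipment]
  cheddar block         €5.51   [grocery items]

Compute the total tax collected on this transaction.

€33.58

Canvas tote bag €20.99: general merchandise → 9.5% → €1.99
Peanut butter €5.77: grocery items, buyer-exempt → 0% → €0.00
Bike helmet €94.65: sports equipment → 5% → €4.73
Fishing rod €71.65: sports equipment → 5% → €3.58
Cardigan €94.34: clothing & footwear → 6.75% → €6.37
Running shoes €124.69: clothing & footwear → 6.75% → €8.42
Olive oil (1 L) €11.22: grocery items, buyer-exempt → 0% → €0.00
Wall clock €27.83: general merchandise → 9.5% → €2.64
Ski goggles €117.03: sports equipment → 5% → €5.85
Cheddar block €5.51: grocery items, buyer-exempt → 0% → €0.00
Total tax = €1.99 + €4.73 + €3.58 + €6.37 + €8.42 + €2.64 + €5.85 = €33.58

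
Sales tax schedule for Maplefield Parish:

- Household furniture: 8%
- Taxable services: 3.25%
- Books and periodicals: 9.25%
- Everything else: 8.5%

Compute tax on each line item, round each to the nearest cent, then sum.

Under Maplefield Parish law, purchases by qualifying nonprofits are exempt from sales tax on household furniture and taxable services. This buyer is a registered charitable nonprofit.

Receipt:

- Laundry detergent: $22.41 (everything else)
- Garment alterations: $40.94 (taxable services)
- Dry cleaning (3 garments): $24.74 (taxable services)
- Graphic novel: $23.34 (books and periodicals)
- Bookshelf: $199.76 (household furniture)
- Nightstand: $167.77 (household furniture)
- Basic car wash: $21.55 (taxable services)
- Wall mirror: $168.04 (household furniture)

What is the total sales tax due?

$4.06

Laundry detergent $22.41: everything else → 8.5% → $1.90
Garment alterations $40.94: taxable services, buyer-exempt → 0% → $0.00
Dry cleaning (3 garments) $24.74: taxable services, buyer-exempt → 0% → $0.00
Graphic novel $23.34: books and periodicals → 9.25% → $2.16
Bookshelf $199.76: household furniture, buyer-exempt → 0% → $0.00
Nightstand $167.77: household furniture, buyer-exempt → 0% → $0.00
Basic car wash $21.55: taxable services, buyer-exempt → 0% → $0.00
Wall mirror $168.04: household furniture, buyer-exempt → 0% → $0.00
Total tax = $1.90 + $2.16 = $4.06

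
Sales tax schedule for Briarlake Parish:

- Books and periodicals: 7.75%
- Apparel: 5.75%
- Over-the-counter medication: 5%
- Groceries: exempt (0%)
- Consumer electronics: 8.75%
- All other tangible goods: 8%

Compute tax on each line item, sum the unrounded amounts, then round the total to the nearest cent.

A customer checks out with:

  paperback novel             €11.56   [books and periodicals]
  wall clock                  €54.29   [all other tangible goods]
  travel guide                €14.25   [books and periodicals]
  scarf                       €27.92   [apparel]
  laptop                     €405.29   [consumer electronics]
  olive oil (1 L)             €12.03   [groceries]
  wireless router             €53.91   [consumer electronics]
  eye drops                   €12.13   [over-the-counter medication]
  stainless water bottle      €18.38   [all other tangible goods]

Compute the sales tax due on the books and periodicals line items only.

€2.00

Paperback novel €11.56: books and periodicals → 7.75% → €0.8959
Travel guide €14.25: books and periodicals → 7.75% → €1.104375
Tax on books and periodicals: unrounded sum = €2.000275 → €2.00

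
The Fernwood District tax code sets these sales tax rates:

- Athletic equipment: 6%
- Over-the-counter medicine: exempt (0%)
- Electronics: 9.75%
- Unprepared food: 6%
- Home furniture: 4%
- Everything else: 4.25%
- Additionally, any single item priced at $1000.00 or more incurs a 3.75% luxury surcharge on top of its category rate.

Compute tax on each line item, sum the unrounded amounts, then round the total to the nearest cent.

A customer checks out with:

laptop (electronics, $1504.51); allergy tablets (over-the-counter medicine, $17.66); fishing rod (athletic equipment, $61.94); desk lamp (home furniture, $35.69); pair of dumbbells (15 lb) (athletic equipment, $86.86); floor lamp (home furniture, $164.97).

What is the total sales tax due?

$220.06

Laptop $1504.51: electronics → 9.75% + 3.75% surcharge = 13.5% → $203.10885
Allergy tablets $17.66: over-the-counter medicine → 0% → $0.00
Fishing rod $61.94: athletic equipment → 6% → $3.7164
Desk lamp $35.69: home furniture → 4% → $1.4276
Pair of dumbbells (15 lb) $86.86: athletic equipment → 6% → $5.2116
Floor lamp $164.97: home furniture → 4% → $6.5988
Unrounded tax sum = $220.06325 → $220.06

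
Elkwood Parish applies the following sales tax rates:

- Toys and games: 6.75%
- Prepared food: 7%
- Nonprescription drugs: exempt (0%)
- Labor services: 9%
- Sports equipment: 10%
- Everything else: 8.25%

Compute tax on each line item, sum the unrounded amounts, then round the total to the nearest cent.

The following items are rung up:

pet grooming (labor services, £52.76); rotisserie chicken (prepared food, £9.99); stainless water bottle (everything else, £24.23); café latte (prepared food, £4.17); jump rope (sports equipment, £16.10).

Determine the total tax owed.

£9.35

Pet grooming £52.76: labor services → 9% → £4.7484
Rotisserie chicken £9.99: prepared food → 7% → £0.6993
Stainless water bottle £24.23: everything else → 8.25% → £1.998975
Café latte £4.17: prepared food → 7% → £0.2919
Jump rope £16.10: sports equipment → 10% → £1.61
Unrounded tax sum = £9.348575 → £9.35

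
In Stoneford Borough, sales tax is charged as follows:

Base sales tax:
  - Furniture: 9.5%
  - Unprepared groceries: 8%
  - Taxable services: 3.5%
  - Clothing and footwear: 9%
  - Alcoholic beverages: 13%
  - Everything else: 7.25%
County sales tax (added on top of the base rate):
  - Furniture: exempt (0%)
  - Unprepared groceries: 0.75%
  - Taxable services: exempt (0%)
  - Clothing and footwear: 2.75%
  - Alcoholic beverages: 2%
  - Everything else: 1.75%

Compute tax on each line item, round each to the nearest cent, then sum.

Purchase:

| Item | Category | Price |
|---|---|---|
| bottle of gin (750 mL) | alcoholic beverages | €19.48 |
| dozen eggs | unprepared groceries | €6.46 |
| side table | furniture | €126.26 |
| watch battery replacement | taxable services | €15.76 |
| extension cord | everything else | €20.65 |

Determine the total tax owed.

Bottle of gin (750 mL) €19.48: alcoholic beverages → 13% + 2% county = 15% → €2.92
Dozen eggs €6.46: unprepared groceries → 8% + 0.75% county = 8.75% → €0.57
Side table €126.26: furniture → 9.5% + 0% county = 9.5% → €11.99
Watch battery replacement €15.76: taxable services → 3.5% + 0% county = 3.5% → €0.55
Extension cord €20.65: everything else → 7.25% + 1.75% county = 9% → €1.86
Total tax = €2.92 + €0.57 + €11.99 + €0.55 + €1.86 = €17.89

€17.89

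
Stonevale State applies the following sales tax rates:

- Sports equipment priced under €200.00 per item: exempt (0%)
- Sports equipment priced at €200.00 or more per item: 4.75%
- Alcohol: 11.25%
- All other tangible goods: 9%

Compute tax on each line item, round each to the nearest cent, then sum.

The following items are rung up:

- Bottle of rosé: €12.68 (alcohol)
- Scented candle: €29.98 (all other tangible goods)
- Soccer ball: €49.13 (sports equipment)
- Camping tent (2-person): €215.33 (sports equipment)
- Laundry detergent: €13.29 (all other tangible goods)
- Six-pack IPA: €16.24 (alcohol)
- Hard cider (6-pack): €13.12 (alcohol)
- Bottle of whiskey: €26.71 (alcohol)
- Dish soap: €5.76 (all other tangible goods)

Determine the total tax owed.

€22.39

Bottle of rosé €12.68: alcohol → 11.25% → €1.43
Scented candle €29.98: all other tangible goods → 9% → €2.70
Soccer ball €49.13: sports equipment, under €200.00 → 0% → €0.00
Camping tent (2-person) €215.33: sports equipment, €200.00 or more → 4.75% → €10.23
Laundry detergent €13.29: all other tangible goods → 9% → €1.20
Six-pack IPA €16.24: alcohol → 11.25% → €1.83
Hard cider (6-pack) €13.12: alcohol → 11.25% → €1.48
Bottle of whiskey €26.71: alcohol → 11.25% → €3.00
Dish soap €5.76: all other tangible goods → 9% → €0.52
Total tax = €1.43 + €2.70 + €10.23 + €1.20 + €1.83 + €1.48 + €3.00 + €0.52 = €22.39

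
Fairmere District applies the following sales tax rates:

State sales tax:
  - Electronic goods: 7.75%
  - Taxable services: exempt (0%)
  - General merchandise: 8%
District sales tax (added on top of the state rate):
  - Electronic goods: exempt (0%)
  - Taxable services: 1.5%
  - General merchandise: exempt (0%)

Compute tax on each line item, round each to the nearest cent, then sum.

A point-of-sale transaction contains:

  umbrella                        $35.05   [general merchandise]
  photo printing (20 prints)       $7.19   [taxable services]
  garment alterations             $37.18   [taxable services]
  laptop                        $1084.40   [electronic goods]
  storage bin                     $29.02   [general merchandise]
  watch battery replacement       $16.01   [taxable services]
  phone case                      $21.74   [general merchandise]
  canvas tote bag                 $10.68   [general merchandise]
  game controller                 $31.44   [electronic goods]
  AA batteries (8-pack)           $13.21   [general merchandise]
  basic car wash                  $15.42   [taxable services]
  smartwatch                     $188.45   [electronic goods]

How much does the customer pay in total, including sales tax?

$1600.78

Umbrella $35.05: general merchandise → 8% + 0% district = 8% → $2.80
Photo printing (20 prints) $7.19: taxable services → 0% + 1.5% district = 1.5% → $0.11
Garment alterations $37.18: taxable services → 0% + 1.5% district = 1.5% → $0.56
Laptop $1084.40: electronic goods → 7.75% + 0% district = 7.75% → $84.04
Storage bin $29.02: general merchandise → 8% + 0% district = 8% → $2.32
Watch battery replacement $16.01: taxable services → 0% + 1.5% district = 1.5% → $0.24
Phone case $21.74: general merchandise → 8% + 0% district = 8% → $1.74
Canvas tote bag $10.68: general merchandise → 8% + 0% district = 8% → $0.85
Game controller $31.44: electronic goods → 7.75% + 0% district = 7.75% → $2.44
AA batteries (8-pack) $13.21: general merchandise → 8% + 0% district = 8% → $1.06
Basic car wash $15.42: taxable services → 0% + 1.5% district = 1.5% → $0.23
Smartwatch $188.45: electronic goods → 7.75% + 0% district = 7.75% → $14.60
Subtotal = $1489.79; tax = $110.99; total due = $1600.78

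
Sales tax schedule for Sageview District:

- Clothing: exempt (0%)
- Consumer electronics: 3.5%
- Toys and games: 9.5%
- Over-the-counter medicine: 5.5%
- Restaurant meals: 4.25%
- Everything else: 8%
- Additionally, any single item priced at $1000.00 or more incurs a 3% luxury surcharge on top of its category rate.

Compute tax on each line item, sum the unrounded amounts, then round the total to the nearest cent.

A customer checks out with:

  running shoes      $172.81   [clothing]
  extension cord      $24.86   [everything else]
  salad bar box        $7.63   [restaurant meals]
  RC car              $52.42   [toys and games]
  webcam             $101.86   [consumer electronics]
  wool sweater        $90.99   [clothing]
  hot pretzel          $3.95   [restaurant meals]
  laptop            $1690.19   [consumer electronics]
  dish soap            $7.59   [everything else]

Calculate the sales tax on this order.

Running shoes $172.81: clothing → 0% → $0.00
Extension cord $24.86: everything else → 8% → $1.9888
Salad bar box $7.63: restaurant meals → 4.25% → $0.324275
RC car $52.42: toys and games → 9.5% → $4.9799
Webcam $101.86: consumer electronics → 3.5% → $3.5651
Wool sweater $90.99: clothing → 0% → $0.00
Hot pretzel $3.95: restaurant meals → 4.25% → $0.167875
Laptop $1690.19: consumer electronics → 3.5% + 3% surcharge = 6.5% → $109.86235
Dish soap $7.59: everything else → 8% → $0.6072
Unrounded tax sum = $121.4955 → $121.50

$121.50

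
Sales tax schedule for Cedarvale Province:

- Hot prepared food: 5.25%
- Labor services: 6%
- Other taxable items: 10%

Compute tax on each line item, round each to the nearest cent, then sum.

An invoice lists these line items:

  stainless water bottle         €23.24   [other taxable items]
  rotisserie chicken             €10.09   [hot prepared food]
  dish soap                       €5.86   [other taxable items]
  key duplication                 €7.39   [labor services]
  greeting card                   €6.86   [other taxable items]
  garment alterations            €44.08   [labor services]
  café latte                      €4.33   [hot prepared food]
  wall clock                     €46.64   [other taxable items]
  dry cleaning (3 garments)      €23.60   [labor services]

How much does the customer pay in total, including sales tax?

€185.61

Stainless water bottle €23.24: other taxable items → 10% → €2.32
Rotisserie chicken €10.09: hot prepared food → 5.25% → €0.53
Dish soap €5.86: other taxable items → 10% → €0.59
Key duplication €7.39: labor services → 6% → €0.44
Greeting card €6.86: other taxable items → 10% → €0.69
Garment alterations €44.08: labor services → 6% → €2.64
Café latte €4.33: hot prepared food → 5.25% → €0.23
Wall clock €46.64: other taxable items → 10% → €4.66
Dry cleaning (3 garments) €23.60: labor services → 6% → €1.42
Subtotal = €172.09; tax = €13.52; total due = €185.61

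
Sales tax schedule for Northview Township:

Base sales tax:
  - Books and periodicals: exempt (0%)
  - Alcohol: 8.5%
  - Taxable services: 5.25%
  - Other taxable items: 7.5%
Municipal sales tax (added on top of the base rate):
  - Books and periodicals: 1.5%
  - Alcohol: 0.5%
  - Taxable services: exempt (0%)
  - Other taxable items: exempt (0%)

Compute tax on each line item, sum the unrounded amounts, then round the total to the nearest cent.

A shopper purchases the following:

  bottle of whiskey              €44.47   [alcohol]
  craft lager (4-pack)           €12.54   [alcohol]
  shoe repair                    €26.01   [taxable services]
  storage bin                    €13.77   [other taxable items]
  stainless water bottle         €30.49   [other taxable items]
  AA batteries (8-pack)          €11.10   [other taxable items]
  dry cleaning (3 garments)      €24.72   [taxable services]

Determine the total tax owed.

€11.95

Bottle of whiskey €44.47: alcohol → 8.5% + 0.5% municipal = 9% → €4.0023
Craft lager (4-pack) €12.54: alcohol → 8.5% + 0.5% municipal = 9% → €1.1286
Shoe repair €26.01: taxable services → 5.25% + 0% municipal = 5.25% → €1.365525
Storage bin €13.77: other taxable items → 7.5% + 0% municipal = 7.5% → €1.03275
Stainless water bottle €30.49: other taxable items → 7.5% + 0% municipal = 7.5% → €2.28675
AA batteries (8-pack) €11.10: other taxable items → 7.5% + 0% municipal = 7.5% → €0.8325
Dry cleaning (3 garments) €24.72: taxable services → 5.25% + 0% municipal = 5.25% → €1.2978
Unrounded tax sum = €11.946225 → €11.95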